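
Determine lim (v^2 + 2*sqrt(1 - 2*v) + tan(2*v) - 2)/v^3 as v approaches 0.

Substitution gives 0/0 (the numerator vanishes to order 3).
Expand each term to order v^3: the coefficient of v^3 in tan(2v) is 8/3 and in 2·√(1 - 2v) is -1.
Lower-order terms cancel with the polynomial part, so the numerator is (5/3)·v^3 + o(v^3), and the limit is (5/3)/(1) = 5/3.

5/3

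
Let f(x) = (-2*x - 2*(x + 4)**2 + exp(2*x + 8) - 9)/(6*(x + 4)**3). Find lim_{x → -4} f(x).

2/9

Direct substitution gives 0/0.
Apply L'Hôpital: lim (-4*x + 2*e^(2*x + 8) - 18)/(18*(x + 4)^2), still 0/0.
Apply L'Hôpital: lim (4*e^(2*x + 8) - 4)/(36*x + 144), still 0/0.
After 3 applications of L'Hôpital's rule the quotient is (8*e^(2*x + 8))/(36); substituting x = -4 gives 2/9.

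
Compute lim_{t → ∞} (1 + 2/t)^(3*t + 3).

Write it as [(1 + 2/t)^t]^(3) · (1 + 2/t)^(3). The bracketed term tends to e^(2) and the second factor to 1, so the limit is e^(6).

e^(6)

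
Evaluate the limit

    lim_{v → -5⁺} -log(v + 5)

As v → -5⁺, v + 5 → 0⁺ and ln(v + 5) → −∞.
Multiplying by -1 gives ∞.

∞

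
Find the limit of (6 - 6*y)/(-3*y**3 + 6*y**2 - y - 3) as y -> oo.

The denominator has degree 3 and the numerator degree 1. Dividing numerator and denominator by y^3 sends every term to 0 except the leading denominator term, so the limit is 0.

0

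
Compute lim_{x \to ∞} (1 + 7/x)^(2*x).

Write it as [(1 + 7/x)^x]^(2) · (1 + 7/x)^(0). The bracketed term tends to e^(7) and the second factor to 1, so the limit is e^(14).

e^(14)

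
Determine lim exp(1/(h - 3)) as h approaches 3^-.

As h → 3⁻, 1/(h - 3) → −∞, so e^(1/(h - 3)) → 0.

0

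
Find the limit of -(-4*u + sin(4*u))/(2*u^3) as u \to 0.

16/3

Direct substitution gives 0/0.
Apply L'Hôpital: lim (4*cos(4*u) - 4)/(-6*u^2), still 0/0.
Apply L'Hôpital: lim (-16*sin(4*u))/(-12*u), still 0/0.
After 3 applications of L'Hôpital's rule the quotient is (-64*cos(4*u))/(-12); substituting u = 0 gives 16/3.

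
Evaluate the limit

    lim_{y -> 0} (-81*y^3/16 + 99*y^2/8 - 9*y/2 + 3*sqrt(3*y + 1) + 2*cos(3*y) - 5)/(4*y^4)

Substitution gives 0/0 (the numerator vanishes to order 4).
Expand each term to order y^4: the coefficient of y^4 in 3·√(1 + 3y) is -1215/128 and in 2·cos(3y) is 27/4.
Lower-order terms cancel with the polynomial part, so the numerator is (-351/128)·y^4 + o(y^4), and the limit is (-351/128)/(4) = -351/512.

-351/512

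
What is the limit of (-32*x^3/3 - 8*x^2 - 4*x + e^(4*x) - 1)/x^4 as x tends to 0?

32/3

Direct substitution gives 0/0.
Apply L'Hôpital: lim (-32*x^2 - 16*x + 4*e^(4*x) - 4)/(4*x^3), still 0/0.
Apply L'Hôpital: lim (-64*x + 16*e^(4*x) - 16)/(12*x^2), still 0/0.
Apply L'Hôpital: lim (64*e^(4*x) - 64)/(24*x), still 0/0.
After 4 applications of L'Hôpital's rule the quotient is (256*e^(4*x))/(24); substituting x = 0 gives 32/3.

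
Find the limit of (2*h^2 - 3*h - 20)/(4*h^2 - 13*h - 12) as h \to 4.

Direct substitution gives 0/0, so factor. Both numerator and denominator have (h - 4) as a factor.
After cancelling, the expression reduces to (2*h + 5)/(4*h + 3).
Substituting h = 4 gives 13/19.

13/19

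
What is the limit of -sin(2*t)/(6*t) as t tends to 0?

-1/3

Substitution gives 0/0.
Write it as (2/(-6))·sin(2t)/(2t); since sin(u)/u → 1, the limit is -1/3.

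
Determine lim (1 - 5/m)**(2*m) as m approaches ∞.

Write it as [(1 - 5/m)^m]^(2) · (1 - 5/m)^(0). The bracketed term tends to e^(-5) and the second factor to 1, so the limit is e^(-10).

e^(-10)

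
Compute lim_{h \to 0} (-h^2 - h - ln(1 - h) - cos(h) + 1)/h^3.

1/3

Substitution gives 0/0; apply L'Hôpital's rule 3 times.
After differentiating numerator and denominator 3 times the quotient is (-sin(h) - 2/(h - 1)^3)/(6); at h = 0 this is 1/3.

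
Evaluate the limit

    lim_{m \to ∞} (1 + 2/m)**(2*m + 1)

e^(4)

Let L be the limit and take ln: ln L = lim (2m + 1)·ln(1 + 2/m) = lim (2m + 1)·(2/m + O(1/m²)) = 4.
Hence L = e^(4).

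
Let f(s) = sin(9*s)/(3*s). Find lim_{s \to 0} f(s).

3

Substitution gives 0/0.
Write it as (9/3)·sin(9s)/(9s); since sin(u)/u → 1, the limit is 3.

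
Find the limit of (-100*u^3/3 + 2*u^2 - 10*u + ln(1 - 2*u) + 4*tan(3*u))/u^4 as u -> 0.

-4

Substitution gives 0/0; apply L'Hôpital's rule 4 times.
After differentiating numerator and denominator 4 times the quotient is (7776*tan(3*u)^3/cos(3*u)^2 + 5184*tan(3*u)/cos(3*u)^2 - 96/(2*u - 1)^4)/(24); at u = 0 this is -4.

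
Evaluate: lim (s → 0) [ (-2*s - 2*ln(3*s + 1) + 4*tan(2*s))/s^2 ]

Substitution gives 0/0; apply L'Hôpital's rule 2 times.
After differentiating numerator and denominator 2 times the quotient is (32*tan(2*s)/cos(2*s)^2 + 18/(3*s + 1)^2)/(2); at s = 0 this is 9.

9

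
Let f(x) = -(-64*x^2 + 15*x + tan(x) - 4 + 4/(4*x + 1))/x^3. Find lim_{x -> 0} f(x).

767/3

Substitution gives 0/0; apply L'Hôpital's rule 3 times.
After differentiating numerator and denominator 3 times the quotient is (6*tan(x)^2/cos(x)^2 + 2/cos(x)^2 - 1536/(4*x + 1)^4)/(-6); at x = 0 this is 767/3.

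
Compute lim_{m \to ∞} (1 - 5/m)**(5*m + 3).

Let L be the limit and take ln: ln L = lim (5m + 3)·ln(1 - 5/m) = lim (5m + 3)·(-5/m + O(1/m²)) = -25.
Hence L = e^(-25).

e^(-25)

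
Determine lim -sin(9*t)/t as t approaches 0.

-9

Substitution gives 0/0.
Write it as (9/(-1))·sin(9t)/(9t); since sin(u)/u → 1, the limit is -9.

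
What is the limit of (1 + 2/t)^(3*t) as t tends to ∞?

e^(6)

Let L be the limit and take ln: ln L = lim (3t)·ln(1 + 2/t) = lim (3t)·(2/t + O(1/t²)) = 6.
Hence L = e^(6).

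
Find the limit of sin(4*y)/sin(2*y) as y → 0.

2

Substitution gives 0/0.
Divide numerator and denominator by y: sin(4y)/y → 4 and sin(2y)/y → 2, so the limit is 1·4/2 = 2.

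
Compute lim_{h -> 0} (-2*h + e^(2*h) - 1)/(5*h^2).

Direct substitution gives 0/0.
Apply L'Hôpital: lim (2*e^(2*h) - 2)/(10*h), still 0/0.
After 2 applications of L'Hôpital's rule the quotient is (4*e^(2*h))/(10); substituting h = 0 gives 2/5.

2/5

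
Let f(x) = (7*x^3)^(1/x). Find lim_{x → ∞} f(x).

1

Base → ∞ and exponent → 0: an ∞^0 form.
Take logs: (1/x)·ln(7·x^3) = (ln 7 + 3·ln x)/x → 0.
So the limit is e^0 = 1.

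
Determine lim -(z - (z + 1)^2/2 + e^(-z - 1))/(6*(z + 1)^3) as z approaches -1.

1/36

Direct substitution gives 0/0.
Apply L'Hôpital: lim (-z - e^(-z - 1))/(-18*(z + 1)^2), still 0/0.
Apply L'Hôpital: lim (e^(-z - 1) - 1)/(-36*z - 36), still 0/0.
After 3 applications of L'Hôpital's rule the quotient is (-e^(-z - 1))/(-36); substituting z = -1 gives 1/36.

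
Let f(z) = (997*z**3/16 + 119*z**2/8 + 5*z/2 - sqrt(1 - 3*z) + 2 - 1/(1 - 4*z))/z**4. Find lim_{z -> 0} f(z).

-32363/128

Substitution gives 0/0 (the numerator vanishes to order 4).
Expand each term to order z^4: the coefficient of z^4 in −√(1 - 3z) is 405/128 and in −1/(1 - 4z) is -256.
Lower-order terms cancel with the polynomial part, so the numerator is (-32363/128)·z^4 + o(z^4), and the limit is (-32363/128)/(1) = -32363/128.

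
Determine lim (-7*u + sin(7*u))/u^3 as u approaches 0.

-343/6

Direct substitution gives 0/0.
Apply L'Hôpital: lim (7*cos(7*u) - 7)/(3*u^2), still 0/0.
Apply L'Hôpital: lim (-49*sin(7*u))/(6*u), still 0/0.
After 3 applications of L'Hôpital's rule the quotient is (-343*cos(7*u))/(6); substituting u = 0 gives -343/6.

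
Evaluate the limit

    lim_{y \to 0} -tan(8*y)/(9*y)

Substitution gives 0/0.
Since tan(u)/u → 1 as u → 0, tan(8y)/(8y) → 1 and the limit is 8/(-9) = -8/9.

-8/9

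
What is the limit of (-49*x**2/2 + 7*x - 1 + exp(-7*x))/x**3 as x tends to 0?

-343/6

Direct substitution gives 0/0.
Apply L'Hôpital: lim (-49*x + 7 - 7*e^(-7*x))/(3*x^2), still 0/0.
Apply L'Hôpital: lim (-49 + 49*e^(-7*x))/(6*x), still 0/0.
After 3 applications of L'Hôpital's rule the quotient is (-343*e^(-7*x))/(6); substituting x = 0 gives -343/6.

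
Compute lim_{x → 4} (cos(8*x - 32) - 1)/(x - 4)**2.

Direct substitution gives 0/0.
Apply L'Hôpital: lim (-8*sin(8*x - 32))/(2*x - 8), still 0/0.
After 2 applications of L'Hôpital's rule the quotient is (-64*cos(8*x - 32))/(2); substituting x = 4 gives -32.

-32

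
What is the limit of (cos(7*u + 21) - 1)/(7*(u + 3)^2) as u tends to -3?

Direct substitution gives 0/0.
Apply L'Hôpital: lim (-7*sin(7*u + 21))/(14*u + 42), still 0/0.
After 2 applications of L'Hôpital's rule the quotient is (-49*cos(7*u + 21))/(14); substituting u = -3 gives -7/2.

-7/2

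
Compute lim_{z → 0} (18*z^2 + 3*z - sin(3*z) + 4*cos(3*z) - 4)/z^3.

9/2

Substitution gives 0/0 (the numerator vanishes to order 3).
Expand each term to order z^3: the coefficient of z^3 in 4·cos(3z) is 0 and in −sin(3z) is 9/2.
Lower-order terms cancel with the polynomial part, so the numerator is (9/2)·z^3 + o(z^3), and the limit is (9/2)/(1) = 9/2.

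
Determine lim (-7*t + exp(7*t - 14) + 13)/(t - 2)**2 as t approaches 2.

Direct substitution gives 0/0.
Apply L'Hôpital: lim (7*e^(7*t - 14) - 7)/(2*t - 4), still 0/0.
After 2 applications of L'Hôpital's rule the quotient is (49*e^(7*t - 14))/(2); substituting t = 2 gives 49/2.

49/2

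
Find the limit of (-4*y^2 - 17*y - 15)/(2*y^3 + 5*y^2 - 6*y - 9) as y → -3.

7/18

Since y = -3 makes numerator and denominator zero, (y + 3) divides both.
Cancelling it gives (-4*y - 5)/(2*y^2 - y - 3); now plug in y = -3 to get 7/18.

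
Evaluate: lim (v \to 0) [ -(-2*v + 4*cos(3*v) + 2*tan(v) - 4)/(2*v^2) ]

9

Substitution gives 0/0 (the numerator vanishes to order 2).
Expand each term to order v^2: the coefficient of v^2 in 2·tan(v) is 0 and in 4·cos(3v) is -18.
Lower-order terms cancel with the polynomial part, so the numerator is (-18)·v^2 + o(v^2), and the limit is (-18)/(-2) = 9.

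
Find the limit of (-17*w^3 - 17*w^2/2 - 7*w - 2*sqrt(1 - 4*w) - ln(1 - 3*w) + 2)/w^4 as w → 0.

Substitution gives 0/0; apply L'Hôpital's rule 4 times.
After differentiating numerator and denominator 4 times the quotient is (486/(3*w - 1)^4 + 480/(1 - 4*w)^(7/2))/(24); at w = 0 this is 161/4.

161/4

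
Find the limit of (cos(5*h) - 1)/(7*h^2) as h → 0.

Direct substitution gives 0/0.
Apply L'Hôpital: lim (-5*sin(5*h))/(14*h), still 0/0.
After 2 applications of L'Hôpital's rule the quotient is (-25*cos(5*h))/(14); substituting h = 0 gives -25/14.

-25/14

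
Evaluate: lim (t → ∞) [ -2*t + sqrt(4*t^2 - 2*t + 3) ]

This has the form ∞ − ∞. Multiply and divide by the conjugate √(4*t^2 - 2*t + 3) + 2t.
That gives (-2t + 3) / (√(4*t^2 - 2*t + 3) + 2t).
Divide numerator and denominator by t: the limit is -2/(2·2) = -1/2.

-1/2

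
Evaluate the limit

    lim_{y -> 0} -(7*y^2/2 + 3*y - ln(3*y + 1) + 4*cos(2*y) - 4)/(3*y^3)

3

Substitution gives 0/0; apply L'Hôpital's rule 3 times.
After differentiating numerator and denominator 3 times the quotient is (32*sin(2*y) - 54/(3*y + 1)^3)/(-18); at y = 0 this is 3.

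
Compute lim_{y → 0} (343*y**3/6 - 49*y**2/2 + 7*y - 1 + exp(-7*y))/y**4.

Direct substitution gives 0/0.
Apply L'Hôpital: lim (343*y^2/2 - 49*y + 7 - 7*e^(-7*y))/(4*y^3), still 0/0.
Apply L'Hôpital: lim (343*y - 49 + 49*e^(-7*y))/(12*y^2), still 0/0.
Apply L'Hôpital: lim (343 - 343*e^(-7*y))/(24*y), still 0/0.
After 4 applications of L'Hôpital's rule the quotient is (2401*e^(-7*y))/(24); substituting y = 0 gives 2401/24.

2401/24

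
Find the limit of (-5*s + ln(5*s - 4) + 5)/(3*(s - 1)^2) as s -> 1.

Direct substitution gives 0/0.
Apply L'Hôpital: lim (-5 + 5/(5*s - 4))/(6*s - 6), still 0/0.
After 2 applications of L'Hôpital's rule the quotient is (-25/(5*s - 4)^2)/(6); substituting s = 1 gives -25/6.

-25/6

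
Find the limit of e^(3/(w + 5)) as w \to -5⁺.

As w → -5⁺, 3/(w + 5) → +∞, so e^(3/(w + 5)) → ∞.

∞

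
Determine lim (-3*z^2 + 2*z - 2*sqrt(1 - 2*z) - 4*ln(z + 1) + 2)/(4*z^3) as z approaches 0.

Substitution gives 0/0; apply L'Hôpital's rule 3 times.
After differentiating numerator and denominator 3 times the quotient is (-8/(z + 1)^3 + 6/(1 - 2*z)^(5/2))/(24); at z = 0 this is -1/12.

-1/12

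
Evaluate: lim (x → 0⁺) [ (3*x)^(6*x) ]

Base → 0⁺ and exponent → 0⁺: a 0^0 form.
Take logs: 6x·ln(3x). This is 0·(−∞); rewriting as ln(3x)/(1/(6x)) and applying L'Hôpital gives 0.
Hence the limit is e^0 = 1.

1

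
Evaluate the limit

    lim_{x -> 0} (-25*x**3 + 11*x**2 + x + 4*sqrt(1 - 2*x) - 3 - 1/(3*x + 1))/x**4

Substitution gives 0/0; apply L'Hôpital's rule 4 times.
After differentiating numerator and denominator 4 times the quotient is (-1944/(3*x + 1)^5 - 60/(1 - 2*x)^(7/2))/(24); at x = 0 this is -167/2.

-167/2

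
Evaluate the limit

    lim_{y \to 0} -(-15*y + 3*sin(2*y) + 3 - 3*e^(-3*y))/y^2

27/2

Substitution gives 0/0 (the numerator vanishes to order 2).
Expand each term to order y^2: the coefficient of y^2 in 3·sin(2y) is 0 and in -3·e^(-3y) is -27/2.
Lower-order terms cancel with the polynomial part, so the numerator is (-27/2)·y^2 + o(y^2), and the limit is (-27/2)/(-1) = 27/2.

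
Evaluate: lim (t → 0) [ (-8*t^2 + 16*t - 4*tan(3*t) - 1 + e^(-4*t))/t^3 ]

Substitution gives 0/0; apply L'Hôpital's rule 3 times.
After differentiating numerator and denominator 3 times the quotient is (8*(108*(cos(6*t) - 2)*e^(4*t)/(cos(6*t) + 1)^2 - 8)*e^(-4*t))/(6); at t = 0 this is -140/3.

-140/3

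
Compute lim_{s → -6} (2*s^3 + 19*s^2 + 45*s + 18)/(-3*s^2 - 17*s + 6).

33/19

Direct substitution gives 0/0, so factor. Both numerator and denominator have (s + 6) as a factor.
After cancelling, the expression reduces to (2*s^2 + 7*s + 3)/(1 - 3*s).
Substituting s = -6 gives 33/19.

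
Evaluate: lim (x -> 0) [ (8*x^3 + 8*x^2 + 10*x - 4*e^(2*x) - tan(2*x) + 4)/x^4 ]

Substitution gives 0/0 (the numerator vanishes to order 4).
Expand each term to order x^4: the coefficient of x^4 in −tan(2x) is 0 and in -4·e^(2x) is -8/3.
Lower-order terms cancel with the polynomial part, so the numerator is (-8/3)·x^4 + o(x^4), and the limit is (-8/3)/(1) = -8/3.

-8/3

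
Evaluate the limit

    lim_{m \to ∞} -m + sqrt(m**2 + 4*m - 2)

2

An ∞ − ∞ form. Rationalising with the conjugate, the difference becomes (4m - 2) / (√(m^2 + 4*m - 2) + m).
For large m the denominator behaves like 2·m, so the quotient tends to 4/2 = 2.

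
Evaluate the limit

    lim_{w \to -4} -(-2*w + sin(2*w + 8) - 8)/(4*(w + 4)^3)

Direct substitution gives 0/0.
Apply L'Hôpital: lim (2*cos(2*w + 8) - 2)/(-12*(w + 4)^2), still 0/0.
Apply L'Hôpital: lim (-4*sin(2*w + 8))/(-24*w - 96), still 0/0.
After 3 applications of L'Hôpital's rule the quotient is (-8*cos(2*w + 8))/(-24); substituting w = -4 gives 1/3.

1/3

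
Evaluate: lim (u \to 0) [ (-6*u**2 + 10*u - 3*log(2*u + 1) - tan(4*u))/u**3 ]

-88/3

Substitution gives 0/0; apply L'Hôpital's rule 3 times.
After differentiating numerator and denominator 3 times the quotient is (-256*tan(4*u)^2/cos(4*u)^2 - 128/cos(4*u)^4 - 48/(2*u + 1)^3)/(6); at u = 0 this is -88/3.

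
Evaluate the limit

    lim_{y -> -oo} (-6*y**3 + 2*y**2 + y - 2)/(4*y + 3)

-∞

The numerator has higher degree (3 > 1); the quotient behaves like (-6/(4))·y^2 for large |y|.
As y → −∞ this diverges to -∞.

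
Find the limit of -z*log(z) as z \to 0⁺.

0

This is a 0·(−∞) form. Rewrite as -1·ln(z) / z^(−1) and apply L'Hôpital:
the derivative quotient is -1·(1/z) / (−1·z^(−2)) = (1/1)·z^1 → 0.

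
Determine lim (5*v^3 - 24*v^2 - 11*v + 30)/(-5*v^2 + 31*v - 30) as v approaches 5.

At v = 5 both the top and bottom vanish — a removable singularity. Factoring out (v - 5) from each leaves (5*v^2 + v - 6)/(6 - 5*v), which at v = 5 equals -124/19.

-124/19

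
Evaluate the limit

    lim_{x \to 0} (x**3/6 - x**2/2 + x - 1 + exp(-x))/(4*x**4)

1/96

Direct substitution gives 0/0.
Apply L'Hôpital: lim (x^2/2 - x + 1 - e^(-x))/(16*x^3), still 0/0.
Apply L'Hôpital: lim (x - 1 + e^(-x))/(48*x^2), still 0/0.
Apply L'Hôpital: lim (1 - e^(-x))/(96*x), still 0/0.
After 4 applications of L'Hôpital's rule the quotient is (e^(-x))/(96); substituting x = 0 gives 1/96.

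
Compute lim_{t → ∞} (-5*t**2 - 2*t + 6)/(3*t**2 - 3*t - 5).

-5/3

Numerator and denominator both have degree 2.
Dividing every term by t^2, all lower-order terms vanish and the limit is the ratio of leading coefficients, -5/(3) = -5/3.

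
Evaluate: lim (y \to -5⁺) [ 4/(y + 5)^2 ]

∞

As y → -5⁺, (y + 5) → 0⁺, so (y + 5)^2 → 0⁺ and 4/(y + 5)^2 → ∞.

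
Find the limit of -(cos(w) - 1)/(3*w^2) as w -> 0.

Direct substitution gives 0/0.
Apply L'Hôpital: lim (-sin(w))/(-6*w), still 0/0.
After 2 applications of L'Hôpital's rule the quotient is (-cos(w))/(-6); substituting w = 0 gives 1/6.

1/6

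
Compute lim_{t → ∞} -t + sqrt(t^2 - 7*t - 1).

This has the form ∞ − ∞. Multiply and divide by the conjugate √(t^2 - 7*t - 1) + t.
That gives (-7t - 1) / (√(t^2 - 7*t - 1) + t).
Divide numerator and denominator by t: the limit is -7/(2·1) = -7/2.

-7/2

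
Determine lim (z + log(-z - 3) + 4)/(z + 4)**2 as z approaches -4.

Direct substitution gives 0/0.
Apply L'Hôpital: lim (1 - 1/(-z - 3))/(2*z + 8), still 0/0.
After 2 applications of L'Hôpital's rule the quotient is (-1/(-z - 3)^2)/(2); substituting z = -4 gives -1/2.

-1/2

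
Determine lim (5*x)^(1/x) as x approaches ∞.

Base → ∞ and exponent → 0: an ∞^0 form.
Take logs: (1/x)·ln(5·x^1) = (ln 5 + 1·ln x)/x → 0.
So the limit is e^0 = 1.

1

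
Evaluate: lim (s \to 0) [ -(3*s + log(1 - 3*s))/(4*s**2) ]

Direct substitution gives 0/0.
Apply L'Hôpital: lim (3 - 3/(1 - 3*s))/(-8*s), still 0/0.
After 2 applications of L'Hôpital's rule the quotient is (-9/(1 - 3*s)^2)/(-8); substituting s = 0 gives 9/8.

9/8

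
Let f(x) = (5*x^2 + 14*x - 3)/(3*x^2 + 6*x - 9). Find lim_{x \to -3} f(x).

4/3

Since x = -3 makes numerator and denominator zero, (x + 3) divides both.
Cancelling it gives (5*x - 1)/(3*x - 3); now plug in x = -3 to get 4/3.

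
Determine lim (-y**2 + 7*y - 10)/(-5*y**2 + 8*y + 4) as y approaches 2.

Direct substitution gives 0/0, so factor. Both numerator and denominator have (y - 2) as a factor.
After cancelling, the expression reduces to (5 - y)/(-5*y - 2).
Substituting y = 2 gives -1/4.

-1/4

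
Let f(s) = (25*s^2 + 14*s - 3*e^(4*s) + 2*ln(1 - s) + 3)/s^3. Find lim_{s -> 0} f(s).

Substitution gives 0/0 (the numerator vanishes to order 3).
Expand each term to order s^3: the coefficient of s^3 in 2·ln(1 - s) is -2/3 and in -3·e^(4s) is -32.
Lower-order terms cancel with the polynomial part, so the numerator is (-98/3)·s^3 + o(s^3), and the limit is (-98/3)/(1) = -98/3.

-98/3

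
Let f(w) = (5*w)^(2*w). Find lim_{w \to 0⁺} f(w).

Base → 0⁺ and exponent → 0⁺: a 0^0 form.
Take logs: 2w·ln(5w). This is 0·(−∞); rewriting as ln(5w)/(1/(2w)) and applying L'Hôpital gives 0.
Hence the limit is e^0 = 1.

1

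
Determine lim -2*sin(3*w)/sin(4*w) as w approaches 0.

Substitution gives 0/0.
Divide numerator and denominator by w: sin(3w)/w → 3 and sin(4w)/w → 4, so the limit is -2·3/4 = -3/2.

-3/2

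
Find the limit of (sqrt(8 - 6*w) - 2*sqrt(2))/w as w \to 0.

Substitution gives 0/0. Multiply numerator and denominator by the conjugate √(8 - 6w) + √8.
The numerator becomes (8 - 6w) − 8 = -6w, so the expression simplifies to -6/(√(8 - 6w) + √8).
Letting w → 0 gives -6/(2√8) = -3*√(2)/4.

-3*√(2)/4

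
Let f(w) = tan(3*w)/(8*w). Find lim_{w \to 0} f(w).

Substitution gives 0/0.
Since tan(u)/u → 1 as u → 0, tan(3w)/(3w) → 1 and the limit is 3/8.

3/8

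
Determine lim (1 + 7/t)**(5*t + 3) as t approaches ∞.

Let L be the limit and take ln: ln L = lim (5t + 3)·ln(1 + 7/t) = lim (5t + 3)·(7/t + O(1/t²)) = 35.
Hence L = e^(35).

e^(35)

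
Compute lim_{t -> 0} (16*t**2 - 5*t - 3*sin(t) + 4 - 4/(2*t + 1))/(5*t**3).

13/2

Substitution gives 0/0 (the numerator vanishes to order 3).
Expand each term to order t^3: the coefficient of t^3 in -3·sin(t) is 1/2 and in -4·1/(1 + 2t) is 32.
Lower-order terms cancel with the polynomial part, so the numerator is (65/2)·t^3 + o(t^3), and the limit is (65/2)/(5) = 13/2.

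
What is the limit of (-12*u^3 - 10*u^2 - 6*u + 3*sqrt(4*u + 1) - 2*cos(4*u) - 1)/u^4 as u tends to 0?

Substitution gives 0/0 (the numerator vanishes to order 4).
Expand each term to order u^4: the coefficient of u^4 in 3·√(1 + 4u) is -30 and in -2·cos(4u) is -64/3.
Lower-order terms cancel with the polynomial part, so the numerator is (-154/3)·u^4 + o(u^4), and the limit is (-154/3)/(1) = -154/3.

-154/3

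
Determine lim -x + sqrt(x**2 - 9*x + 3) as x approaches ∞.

-9/2

An ∞ − ∞ form. Rationalising with the conjugate, the difference becomes (-9x + 3) / (√(x^2 - 9*x + 3) + x).
For large x the denominator behaves like 2·x, so the quotient tends to -9/2 = -9/2.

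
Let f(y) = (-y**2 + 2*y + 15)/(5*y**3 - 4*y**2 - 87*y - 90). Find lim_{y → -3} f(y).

At y = -3 both the top and bottom vanish — a removable singularity. Factoring out (y + 3) from each leaves (5 - y)/(5*y^2 - 19*y - 30), which at y = -3 equals 1/9.

1/9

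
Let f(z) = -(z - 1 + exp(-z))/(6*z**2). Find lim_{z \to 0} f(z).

-1/12

Direct substitution gives 0/0.
Apply L'Hôpital: lim (1 - e^(-z))/(-12*z), still 0/0.
After 2 applications of L'Hôpital's rule the quotient is (e^(-z))/(-12); substituting z = 0 gives -1/12.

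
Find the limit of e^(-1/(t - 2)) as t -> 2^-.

∞

As t → 2⁻, -1/(t - 2) → +∞, so e^(-1/(t - 2)) → ∞.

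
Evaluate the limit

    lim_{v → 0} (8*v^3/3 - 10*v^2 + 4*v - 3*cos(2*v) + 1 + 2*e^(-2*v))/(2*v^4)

-1/3

Substitution gives 0/0 (the numerator vanishes to order 4).
Expand each term to order v^4: the coefficient of v^4 in 2·e^(-2v) is 4/3 and in -3·cos(2v) is -2.
Lower-order terms cancel with the polynomial part, so the numerator is (-2/3)·v^4 + o(v^4), and the limit is (-2/3)/(2) = -1/3.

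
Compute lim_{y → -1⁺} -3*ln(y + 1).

As y → -1⁺, y + 1 → 0⁺ and ln(y + 1) → −∞.
Multiplying by -3 gives ∞.

∞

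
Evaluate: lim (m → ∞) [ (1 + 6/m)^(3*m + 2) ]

The base → 1 and the exponent → ∞: a 1^∞ form.
Take logarithms: (3m + 2)·ln(1 + 6/m). Since ln(1+u) ~ u for small u, this behaves like (3m)·(6/m) → 18.
So the limit is e^(18).

e^(18)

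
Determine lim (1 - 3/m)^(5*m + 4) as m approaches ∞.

The base → 1 and the exponent → ∞: a 1^∞ form.
Take logarithms: (5m + 4)·ln(1 - 3/m). Since ln(1+u) ~ u for small u, this behaves like (5m)·(-3/m) → -15.
So the limit is e^(-15).

e^(-15)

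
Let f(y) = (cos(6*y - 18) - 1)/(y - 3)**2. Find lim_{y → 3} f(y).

-18

Direct substitution gives 0/0.
Apply L'Hôpital: lim (-6*sin(6*y - 18))/(2*y - 6), still 0/0.
After 2 applications of L'Hôpital's rule the quotient is (-36*cos(6*y - 18))/(2); substituting y = 3 gives -18.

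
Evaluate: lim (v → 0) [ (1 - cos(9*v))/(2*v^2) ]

81/4

Substitution gives 0/0.
Use (1 − cos u)/u² → 1/2 with u = 9v: the limit is 9²/(2·2) = 81/4.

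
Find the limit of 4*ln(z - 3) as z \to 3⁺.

As z → 3⁺, z - 3 → 0⁺ and ln(z - 3) → −∞.
Multiplying by 4 gives -∞.

-∞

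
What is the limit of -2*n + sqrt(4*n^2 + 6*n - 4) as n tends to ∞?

3/2

This has the form ∞ − ∞. Multiply and divide by the conjugate √(4*n^2 + 6*n - 4) + 2n.
That gives (6n - 4) / (√(4*n^2 + 6*n - 4) + 2n).
Divide numerator and denominator by n: the limit is 6/(2·2) = 3/2.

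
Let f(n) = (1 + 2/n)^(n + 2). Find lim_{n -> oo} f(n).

e^(2)

Let L be the limit and take ln: ln L = lim (n + 2)·ln(1 + 2/n) = lim (n + 2)·(2/n + O(1/n²)) = 2.
Hence L = e^(2).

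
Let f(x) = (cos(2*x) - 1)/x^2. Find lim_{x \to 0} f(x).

Direct substitution gives 0/0.
Apply L'Hôpital: lim (-2*sin(2*x))/(2*x), still 0/0.
After 2 applications of L'Hôpital's rule the quotient is (-4*cos(2*x))/(2); substituting x = 0 gives -2.

-2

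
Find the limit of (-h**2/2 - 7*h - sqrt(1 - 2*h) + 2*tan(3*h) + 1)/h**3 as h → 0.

37/2

Substitution gives 0/0; apply L'Hôpital's rule 3 times.
After differentiating numerator and denominator 3 times the quotient is (324*tan(3*h)^2/cos(3*h)^2 + 108/cos(3*h)^2 + 3/(1 - 2*h)^(5/2))/(6); at h = 0 this is 37/2.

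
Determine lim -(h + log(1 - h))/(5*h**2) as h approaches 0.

Direct substitution gives 0/0.
Apply L'Hôpital: lim (1 - 1/(1 - h))/(-10*h), still 0/0.
After 2 applications of L'Hôpital's rule the quotient is (-1/(1 - h)^2)/(-10); substituting h = 0 gives 1/10.

1/10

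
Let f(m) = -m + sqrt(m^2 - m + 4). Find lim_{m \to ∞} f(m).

-1/2

An ∞ − ∞ form. Rationalising with the conjugate, the difference becomes (-m + 4) / (√(m^2 - m + 4) + m).
For large m the denominator behaves like 2·m, so the quotient tends to -1/2 = -1/2.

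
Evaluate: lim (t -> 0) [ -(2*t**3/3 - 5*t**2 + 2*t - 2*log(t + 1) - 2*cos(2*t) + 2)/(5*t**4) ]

Substitution gives 0/0; apply L'Hôpital's rule 4 times.
After differentiating numerator and denominator 4 times the quotient is (-32*cos(2*t) + 12/(t + 1)^4)/(-120); at t = 0 this is 1/6.

1/6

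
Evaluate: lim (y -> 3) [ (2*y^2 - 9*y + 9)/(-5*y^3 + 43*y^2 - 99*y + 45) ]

1/8

Direct substitution gives 0/0, so factor. Both numerator and denominator have (y - 3) as a factor.
After cancelling, the expression reduces to (2*y - 3)/(-5*y^2 + 28*y - 15).
Substituting y = 3 gives 1/8.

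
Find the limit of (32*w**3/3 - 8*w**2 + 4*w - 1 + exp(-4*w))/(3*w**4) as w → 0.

Direct substitution gives 0/0.
Apply L'Hôpital: lim (32*w^2 - 16*w + 4 - 4*e^(-4*w))/(12*w^3), still 0/0.
Apply L'Hôpital: lim (64*w - 16 + 16*e^(-4*w))/(36*w^2), still 0/0.
Apply L'Hôpital: lim (64 - 64*e^(-4*w))/(72*w), still 0/0.
After 4 applications of L'Hôpital's rule the quotient is (256*e^(-4*w))/(72); substituting w = 0 gives 32/9.

32/9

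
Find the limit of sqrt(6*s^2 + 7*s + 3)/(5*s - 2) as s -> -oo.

For large |s|, √(6*s^2 + 7*s + 3) ≈ √6·|s| and the denominator ≈ 5s.
Since s → −∞, |s| = −s, giving −√6/(5) = -√(6)/5.

-√(6)/5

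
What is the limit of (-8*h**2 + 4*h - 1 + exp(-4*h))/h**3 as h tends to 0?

Direct substitution gives 0/0.
Apply L'Hôpital: lim (-16*h + 4 - 4*e^(-4*h))/(3*h^2), still 0/0.
Apply L'Hôpital: lim (-16 + 16*e^(-4*h))/(6*h), still 0/0.
After 3 applications of L'Hôpital's rule the quotient is (-64*e^(-4*h))/(6); substituting h = 0 gives -32/3.

-32/3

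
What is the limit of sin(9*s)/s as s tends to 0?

9

Substitution gives 0/0.
Write it as (9)·sin(9s)/(9s); since sin(u)/u → 1, the limit is 9.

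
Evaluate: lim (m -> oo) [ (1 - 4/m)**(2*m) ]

e^(-8)

Write it as [(1 - 4/m)^m]^(2) · (1 - 4/m)^(0). The bracketed term tends to e^(-4) and the second factor to 1, so the limit is e^(-8).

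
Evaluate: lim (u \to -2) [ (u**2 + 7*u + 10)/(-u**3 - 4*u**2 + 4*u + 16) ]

3/8

Direct substitution gives 0/0, so factor. Both numerator and denominator have (u + 2) as a factor.
After cancelling, the expression reduces to (u + 5)/(-u^2 - 2*u + 8).
Substituting u = -2 gives 3/8.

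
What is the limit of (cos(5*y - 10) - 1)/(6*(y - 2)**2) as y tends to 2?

Direct substitution gives 0/0.
Apply L'Hôpital: lim (-5*sin(5*y - 10))/(12*y - 24), still 0/0.
After 2 applications of L'Hôpital's rule the quotient is (-25*cos(5*y - 10))/(12); substituting y = 2 gives -25/12.

-25/12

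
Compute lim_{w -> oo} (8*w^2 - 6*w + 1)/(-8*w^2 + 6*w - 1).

Numerator and denominator both have degree 2.
Dividing every term by w^2, all lower-order terms vanish and the limit is the ratio of leading coefficients, 8/(-8) = -1.

-1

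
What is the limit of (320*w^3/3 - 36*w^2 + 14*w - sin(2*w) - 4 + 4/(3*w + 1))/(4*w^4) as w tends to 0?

Substitution gives 0/0; apply L'Hôpital's rule 4 times.
After differentiating numerator and denominator 4 times the quotient is (-16*sin(2*w) + 7776/(3*w + 1)^5)/(96); at w = 0 this is 81.

81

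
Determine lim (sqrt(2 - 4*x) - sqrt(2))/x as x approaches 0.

Substitution gives 0/0. Multiply numerator and denominator by the conjugate √(2 - 4x) + √2.
The numerator becomes (2 - 4x) − 2 = -4x, so the expression simplifies to -4/(√(2 - 4x) + √2).
Letting x → 0 gives -4/(2√2) = -√(2).

-√(2)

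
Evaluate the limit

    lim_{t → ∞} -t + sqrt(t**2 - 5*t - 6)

-5/2

This has the form ∞ − ∞. Multiply and divide by the conjugate √(t^2 - 5*t - 6) + t.
That gives (-5t - 6) / (√(t^2 - 5*t - 6) + t).
Divide numerator and denominator by t: the limit is -5/(2·1) = -5/2.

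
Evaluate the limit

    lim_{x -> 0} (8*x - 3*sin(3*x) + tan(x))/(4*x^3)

Substitution gives 0/0; apply L'Hôpital's rule 3 times.
After differentiating numerator and denominator 3 times the quotient is (81*cos(3*x) + 6*tan(x)^4 + 8*tan(x)^2 + 2)/(24); at x = 0 this is 83/24.

83/24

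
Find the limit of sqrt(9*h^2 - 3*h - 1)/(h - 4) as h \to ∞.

For large |h|, √(9*h^2 - 3*h - 1) ≈ √9·|h| and the denominator ≈ h.
Since h → +∞, |h| = h, giving √9/(1) = 3.

3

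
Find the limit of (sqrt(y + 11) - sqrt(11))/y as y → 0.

√(11)/22

A 0/0 form; rationalise with √(11 + y) + √11. This collapses the numerator to y, leaving 1/(√(11 + y) + √11) → 1/(2√11) = √(11)/22.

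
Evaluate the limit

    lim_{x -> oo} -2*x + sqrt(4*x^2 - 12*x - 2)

-3

This has the form ∞ − ∞. Multiply and divide by the conjugate √(4*x^2 - 12*x - 2) + 2x.
That gives (-12x - 2) / (√(4*x^2 - 12*x - 2) + 2x).
Divide numerator and denominator by x: the limit is -12/(2·2) = -3.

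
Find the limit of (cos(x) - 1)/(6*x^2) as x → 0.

-1/12

Direct substitution gives 0/0.
Apply L'Hôpital: lim (-sin(x))/(12*x), still 0/0.
After 2 applications of L'Hôpital's rule the quotient is (-cos(x))/(12); substituting x = 0 gives -1/12.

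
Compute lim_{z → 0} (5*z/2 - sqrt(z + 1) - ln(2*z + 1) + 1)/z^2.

17/8

Substitution gives 0/0; apply L'Hôpital's rule 2 times.
After differentiating numerator and denominator 2 times the quotient is (4/(2*z + 1)^2 + 1/(4*(z + 1)^(3/2)))/(2); at z = 0 this is 17/8.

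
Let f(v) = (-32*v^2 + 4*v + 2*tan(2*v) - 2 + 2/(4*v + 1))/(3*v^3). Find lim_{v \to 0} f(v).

Substitution gives 0/0; apply L'Hôpital's rule 3 times.
After differentiating numerator and denominator 3 times the quotient is (96*tan(2*v)^2/cos(2*v)^2 + 32/cos(2*v)^2 - 768/(4*v + 1)^4)/(18); at v = 0 this is -368/9.

-368/9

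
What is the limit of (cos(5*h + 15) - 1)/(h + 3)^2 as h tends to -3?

Direct substitution gives 0/0.
Apply L'Hôpital: lim (-5*sin(5*h + 15))/(2*h + 6), still 0/0.
After 2 applications of L'Hôpital's rule the quotient is (-25*cos(5*h + 15))/(2); substituting h = -3 gives -25/2.

-25/2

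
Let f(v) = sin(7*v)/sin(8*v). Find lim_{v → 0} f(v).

7/8

Substitution gives 0/0.
Divide numerator and denominator by v: sin(7v)/v → 7 and sin(8v)/v → 8, so the limit is 1·7/8 = 7/8.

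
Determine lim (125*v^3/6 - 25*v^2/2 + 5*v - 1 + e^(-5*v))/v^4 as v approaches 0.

Direct substitution gives 0/0.
Apply L'Hôpital: lim (125*v^2/2 - 25*v + 5 - 5*e^(-5*v))/(4*v^3), still 0/0.
Apply L'Hôpital: lim (125*v - 25 + 25*e^(-5*v))/(12*v^2), still 0/0.
Apply L'Hôpital: lim (125 - 125*e^(-5*v))/(24*v), still 0/0.
After 4 applications of L'Hôpital's rule the quotient is (625*e^(-5*v))/(24); substituting v = 0 gives 625/24.

625/24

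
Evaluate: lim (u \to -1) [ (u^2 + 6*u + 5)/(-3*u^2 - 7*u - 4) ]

Direct substitution gives 0/0, so factor. Both numerator and denominator have (u + 1) as a factor.
After cancelling, the expression reduces to (u + 5)/(-3*u - 4).
Substituting u = -1 gives -4.

-4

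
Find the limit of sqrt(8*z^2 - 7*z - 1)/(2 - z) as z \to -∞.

2*√(2)

For large |z|, √(8*z^2 - 7*z - 1) ≈ √8·|z| and the denominator ≈ -z.
Since z → −∞, |z| = −z, giving −√8/(-1) = 2*√(2).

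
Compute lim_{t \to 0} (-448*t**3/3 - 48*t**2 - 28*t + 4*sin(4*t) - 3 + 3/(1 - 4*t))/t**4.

Substitution gives 0/0; apply L'Hôpital's rule 4 times.
After differentiating numerator and denominator 4 times the quotient is (1024*sin(4*t) - 18432/(4*t - 1)^5)/(24); at t = 0 this is 768.

768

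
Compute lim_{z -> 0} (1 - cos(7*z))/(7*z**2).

7/2

Substitution gives 0/0.
Use (1 − cos u)/u² → 1/2 with u = 7z: the limit is 7²/(2·7) = 7/2.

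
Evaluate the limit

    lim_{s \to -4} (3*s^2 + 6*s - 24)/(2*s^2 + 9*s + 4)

18/7

Since s = -4 makes numerator and denominator zero, (s + 4) divides both.
Cancelling it gives (3*s - 6)/(2*s + 1); now plug in s = -4 to get 18/7.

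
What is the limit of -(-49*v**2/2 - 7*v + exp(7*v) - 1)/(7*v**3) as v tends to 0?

Direct substitution gives 0/0.
Apply L'Hôpital: lim (-49*v + 7*e^(7*v) - 7)/(-21*v^2), still 0/0.
Apply L'Hôpital: lim (49*e^(7*v) - 49)/(-42*v), still 0/0.
After 3 applications of L'Hôpital's rule the quotient is (343*e^(7*v))/(-42); substituting v = 0 gives -49/6.

-49/6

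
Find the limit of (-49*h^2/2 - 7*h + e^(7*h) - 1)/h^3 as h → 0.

343/6

Direct substitution gives 0/0.
Apply L'Hôpital: lim (-49*h + 7*e^(7*h) - 7)/(3*h^2), still 0/0.
Apply L'Hôpital: lim (49*e^(7*h) - 49)/(6*h), still 0/0.
After 3 applications of L'Hôpital's rule the quotient is (343*e^(7*h))/(6); substituting h = 0 gives 343/6.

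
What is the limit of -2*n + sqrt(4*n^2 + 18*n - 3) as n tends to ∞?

This has the form ∞ − ∞. Multiply and divide by the conjugate √(4*n^2 + 18*n - 3) + 2n.
That gives (18n - 3) / (√(4*n^2 + 18*n - 3) + 2n).
Divide numerator and denominator by n: the limit is 18/(2·2) = 9/2.

9/2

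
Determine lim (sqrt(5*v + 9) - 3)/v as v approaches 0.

A 0/0 form; rationalise with √(9 + 5v) + √9. This collapses the numerator to 5v, leaving 5/(√(9 + 5v) + √9) → 5/(2√9) = 5/6.

5/6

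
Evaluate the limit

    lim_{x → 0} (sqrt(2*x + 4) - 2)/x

1/2

A 0/0 form; rationalise with √(4 + 2x) + √4. This collapses the numerator to 2x, leaving 2/(√(4 + 2x) + √4) → 2/(2√4) = 1/2.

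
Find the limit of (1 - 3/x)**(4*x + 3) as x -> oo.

Let L be the limit and take ln: ln L = lim (4x + 3)·ln(1 - 3/x) = lim (4x + 3)·(-3/x + O(1/x²)) = -12.
Hence L = e^(-12).

e^(-12)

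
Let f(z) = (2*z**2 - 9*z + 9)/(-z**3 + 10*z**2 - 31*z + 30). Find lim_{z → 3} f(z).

3/2

Direct substitution gives 0/0, so factor. Both numerator and denominator have (z - 3) as a factor.
After cancelling, the expression reduces to (2*z - 3)/(-z^2 + 7*z - 10).
Substituting z = 3 gives 3/2.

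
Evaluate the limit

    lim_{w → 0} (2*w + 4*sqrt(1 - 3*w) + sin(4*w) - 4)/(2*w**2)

-9/4

Substitution gives 0/0 (the numerator vanishes to order 2).
Expand each term to order w^2: the coefficient of w^2 in sin(4w) is 0 and in 4·√(1 - 3w) is -9/2.
Lower-order terms cancel with the polynomial part, so the numerator is (-9/2)·w^2 + o(w^2), and the limit is (-9/2)/(2) = -9/4.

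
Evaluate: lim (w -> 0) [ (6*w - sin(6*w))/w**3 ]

Direct substitution gives 0/0.
Apply L'Hôpital: lim (6 - 6*cos(6*w))/(3*w^2), still 0/0.
Apply L'Hôpital: lim (36*sin(6*w))/(6*w), still 0/0.
After 3 applications of L'Hôpital's rule the quotient is (216*cos(6*w))/(6); substituting w = 0 gives 36.

36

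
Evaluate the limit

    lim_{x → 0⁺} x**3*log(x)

This is a 0·(−∞) form. Rewrite as 1·ln(x) / x^(−3) and apply L'Hôpital:
the derivative quotient is 1·(1/x) / (−3·x^(−4)) = (-1/3)·x^3 → 0.

0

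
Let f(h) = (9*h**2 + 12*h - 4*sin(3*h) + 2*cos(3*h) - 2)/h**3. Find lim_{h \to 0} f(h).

Substitution gives 0/0 (the numerator vanishes to order 3).
Expand each term to order h^3: the coefficient of h^3 in -4·sin(3h) is 18 and in 2·cos(3h) is 0.
Lower-order terms cancel with the polynomial part, so the numerator is (18)·h^3 + o(h^3), and the limit is (18)/(1) = 18.

18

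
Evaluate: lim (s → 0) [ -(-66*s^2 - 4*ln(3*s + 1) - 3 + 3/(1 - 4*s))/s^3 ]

Substitution gives 0/0 (the numerator vanishes to order 3).
Expand each term to order s^3: the coefficient of s^3 in 3·1/(1 - 4s) is 192 and in -4·ln(1 + 3s) is -36.
Lower-order terms cancel with the polynomial part, so the numerator is (156)·s^3 + o(s^3), and the limit is (156)/(-1) = -156.

-156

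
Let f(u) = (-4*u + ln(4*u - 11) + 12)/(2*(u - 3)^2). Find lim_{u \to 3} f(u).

-4

Direct substitution gives 0/0.
Apply L'Hôpital: lim (-4 + 4/(4*u - 11))/(4*u - 12), still 0/0.
After 2 applications of L'Hôpital's rule the quotient is (-16/(4*u - 11)^2)/(4); substituting u = 3 gives -4.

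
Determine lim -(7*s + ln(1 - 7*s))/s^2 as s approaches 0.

Direct substitution gives 0/0.
Apply L'Hôpital: lim (7 - 7/(1 - 7*s))/(-2*s), still 0/0.
After 2 applications of L'Hôpital's rule the quotient is (-49/(1 - 7*s)^2)/(-2); substituting s = 0 gives 49/2.

49/2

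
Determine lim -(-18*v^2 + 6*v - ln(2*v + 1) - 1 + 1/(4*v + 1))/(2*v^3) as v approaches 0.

Substitution gives 0/0 (the numerator vanishes to order 3).
Expand each term to order v^3: the coefficient of v^3 in 1/(1 + 4v) is -64 and in −ln(1 + 2v) is -8/3.
Lower-order terms cancel with the polynomial part, so the numerator is (-200/3)·v^3 + o(v^3), and the limit is (-200/3)/(-2) = 100/3.

100/3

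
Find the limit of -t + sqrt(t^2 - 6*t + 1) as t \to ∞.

This has the form ∞ − ∞. Multiply and divide by the conjugate √(t^2 - 6*t + 1) + t.
That gives (-6t + 1) / (√(t^2 - 6*t + 1) + t).
Divide numerator and denominator by t: the limit is -6/(2·1) = -3.

-3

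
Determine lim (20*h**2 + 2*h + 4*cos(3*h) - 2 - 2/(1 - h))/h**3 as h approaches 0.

Substitution gives 0/0 (the numerator vanishes to order 3).
Expand each term to order h^3: the coefficient of h^3 in 4·cos(3h) is 0 and in -2·1/(1 - h) is -2.
Lower-order terms cancel with the polynomial part, so the numerator is (-2)·h^3 + o(h^3), and the limit is (-2)/(1) = -2.

-2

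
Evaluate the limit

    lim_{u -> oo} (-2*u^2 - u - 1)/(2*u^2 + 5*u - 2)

-1

Numerator and denominator both have degree 2.
Dividing every term by u^2, all lower-order terms vanish and the limit is the ratio of leading coefficients, -2/(2) = -1.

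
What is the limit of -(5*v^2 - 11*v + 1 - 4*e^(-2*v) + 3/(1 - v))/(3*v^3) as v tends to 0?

Substitution gives 0/0; apply L'Hôpital's rule 3 times.
After differentiating numerator and denominator 3 times the quotient is (32*e^(-2*v) + 18/(v - 1)^4)/(-18); at v = 0 this is -25/9.

-25/9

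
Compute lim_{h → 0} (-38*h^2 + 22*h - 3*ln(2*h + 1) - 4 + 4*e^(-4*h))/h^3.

Substitution gives 0/0 (the numerator vanishes to order 3).
Expand each term to order h^3: the coefficient of h^3 in 4·e^(-4h) is -128/3 and in -3·ln(1 + 2h) is -8.
Lower-order terms cancel with the polynomial part, so the numerator is (-152/3)·h^3 + o(h^3), and the limit is (-152/3)/(1) = -152/3.

-152/3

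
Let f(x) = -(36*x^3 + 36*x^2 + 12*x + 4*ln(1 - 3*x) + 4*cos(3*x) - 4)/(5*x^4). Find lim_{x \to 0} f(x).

Substitution gives 0/0; apply L'Hôpital's rule 4 times.
After differentiating numerator and denominator 4 times the quotient is (324*cos(3*x) - 1944/(3*x - 1)^4)/(-120); at x = 0 this is 27/2.

27/2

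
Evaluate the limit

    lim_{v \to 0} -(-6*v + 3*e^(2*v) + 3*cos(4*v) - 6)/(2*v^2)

Substitution gives 0/0; apply L'Hôpital's rule 2 times.
After differentiating numerator and denominator 2 times the quotient is (12*e^(2*v) - 48*cos(4*v))/(-4); at v = 0 this is 9.

9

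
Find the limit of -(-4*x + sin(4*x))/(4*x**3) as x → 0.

8/3

Direct substitution gives 0/0.
Apply L'Hôpital: lim (4*cos(4*x) - 4)/(-12*x^2), still 0/0.
Apply L'Hôpital: lim (-16*sin(4*x))/(-24*x), still 0/0.
After 3 applications of L'Hôpital's rule the quotient is (-64*cos(4*x))/(-24); substituting x = 0 gives 8/3.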